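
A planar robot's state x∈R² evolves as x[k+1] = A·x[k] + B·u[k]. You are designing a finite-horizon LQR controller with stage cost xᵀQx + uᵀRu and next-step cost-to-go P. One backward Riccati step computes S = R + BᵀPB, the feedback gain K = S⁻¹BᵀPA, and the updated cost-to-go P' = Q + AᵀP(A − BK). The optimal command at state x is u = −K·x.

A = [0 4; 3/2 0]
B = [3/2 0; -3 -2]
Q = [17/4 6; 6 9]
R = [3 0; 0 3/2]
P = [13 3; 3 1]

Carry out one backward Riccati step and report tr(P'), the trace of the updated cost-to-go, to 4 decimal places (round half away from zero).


50.8500

BᵀP = [10.5000 1.5000; -6.0000 -2.0000]
S = R + BᵀPB = [3 0; 0 3/2] + [11.2500 -3.0000; -3.0000 4.0000] = [14.2500 -3.0000; -3.0000 5.5000]
BᵀPA = [2.2500 42.0000; -3.0000 -24.0000]
K = S⁻¹·BᵀPA = [0.0486 2.2919; -0.5189 -3.1135]
A−BK = [-0.0730 0.5622; 0.6081 0.6486]
AᵀP(A−BK) = [0.5838 3.5027; 3.5027 37.0162]
P' = Q + AᵀP(A−BK) = [4.8338 9.5027; 9.5027 46.0162]
tr(P') = 50.8500


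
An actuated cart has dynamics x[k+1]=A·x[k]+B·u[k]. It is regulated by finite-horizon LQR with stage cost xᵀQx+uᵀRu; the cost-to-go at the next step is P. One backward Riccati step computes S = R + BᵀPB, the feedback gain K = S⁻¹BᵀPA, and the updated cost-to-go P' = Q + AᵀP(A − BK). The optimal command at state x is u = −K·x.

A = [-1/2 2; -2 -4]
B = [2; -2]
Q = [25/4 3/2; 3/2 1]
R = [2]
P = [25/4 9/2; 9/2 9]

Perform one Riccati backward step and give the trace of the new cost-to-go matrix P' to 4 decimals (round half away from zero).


BᵀP = [3.5000 -9.0000]
S = R + BᵀPB = [2] + [25.0000] = [27.0000]
BᵀPA = [16.2500 43.0000]
K = S⁻¹·BᵀPA = [0.6019 1.5926]
A−BK = [-1.7037 -1.1852; -0.7963 -0.8148]
AᵀP(A−BK) = [36.7824 30.8704; 30.8704 28.5185]
P' = Q + AᵀP(A−BK) = [43.0324 32.3704; 32.3704 29.5185]
tr(P') = 72.5509

72.5509


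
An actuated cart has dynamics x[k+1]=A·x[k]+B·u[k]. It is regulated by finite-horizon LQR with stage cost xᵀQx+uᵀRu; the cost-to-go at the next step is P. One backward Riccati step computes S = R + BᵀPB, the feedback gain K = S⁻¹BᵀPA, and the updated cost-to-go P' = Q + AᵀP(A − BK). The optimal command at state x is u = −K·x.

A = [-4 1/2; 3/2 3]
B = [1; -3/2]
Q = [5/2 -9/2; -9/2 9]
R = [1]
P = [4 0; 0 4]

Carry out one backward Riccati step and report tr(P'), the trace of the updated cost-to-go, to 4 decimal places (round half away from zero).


58.5714

BᵀP = [4.0000 -6.0000]
S = R + BᵀPB = [1] + [13.0000] = [14.0000]
BᵀPA = [-25.0000 -16.0000]
K = S⁻¹·BᵀPA = [-1.7857 -1.1429]
A−BK = [-2.2143 1.6429; -1.1786 1.2857]
AᵀP(A−BK) = [28.3571 -18.5714; -18.5714 18.7143]
P' = Q + AᵀP(A−BK) = [30.8571 -23.0714; -23.0714 27.7143]
tr(P') = 58.5714


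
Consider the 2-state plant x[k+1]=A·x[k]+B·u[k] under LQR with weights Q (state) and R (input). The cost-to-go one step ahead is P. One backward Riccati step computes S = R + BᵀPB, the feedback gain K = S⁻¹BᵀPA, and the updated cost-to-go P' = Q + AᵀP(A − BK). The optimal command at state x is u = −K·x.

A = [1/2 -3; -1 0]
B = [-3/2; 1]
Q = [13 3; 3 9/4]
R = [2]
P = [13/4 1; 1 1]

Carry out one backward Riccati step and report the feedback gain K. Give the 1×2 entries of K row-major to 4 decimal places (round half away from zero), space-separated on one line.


BᵀP = [-3.8750 -0.5000]
S = R + BᵀPB = [2] + [5.3125] = [7.3125]
BᵀPA = [-1.4375 11.6250]
K = S⁻¹·BᵀPA = [-0.1966 1.5897]
A−BK = [0.2051 -0.6154; -0.8034 -1.5897]
AᵀP(A−BK) = [0.5299 0.4103; 0.4103 10.7692]
P' = Q + AᵀP(A−BK) = [13.5299 3.4103; 3.4103 13.0192]
tr(P') = 26.5491

-0.1966 1.5897


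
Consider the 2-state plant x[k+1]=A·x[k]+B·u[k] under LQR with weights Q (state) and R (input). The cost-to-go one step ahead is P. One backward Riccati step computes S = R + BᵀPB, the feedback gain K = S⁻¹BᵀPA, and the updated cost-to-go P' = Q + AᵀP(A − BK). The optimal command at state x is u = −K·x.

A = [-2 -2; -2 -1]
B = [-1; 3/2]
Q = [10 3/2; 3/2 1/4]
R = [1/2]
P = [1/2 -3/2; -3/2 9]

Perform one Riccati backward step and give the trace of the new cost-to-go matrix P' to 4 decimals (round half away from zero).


14.4345

BᵀP = [-2.7500 15.0000]
S = R + BᵀPB = [1/2] + [25.2500] = [25.7500]
BᵀPA = [-24.5000 -9.5000]
K = S⁻¹·BᵀPA = [-0.9515 -0.3689]
A−BK = [-2.9515 -2.3689; -0.5728 -0.4466]
AᵀP(A−BK) = [2.6893 1.9612; 1.9612 1.4951]
P' = Q + AᵀP(A−BK) = [12.6893 3.4612; 3.4612 1.7451]
tr(P') = 14.4345


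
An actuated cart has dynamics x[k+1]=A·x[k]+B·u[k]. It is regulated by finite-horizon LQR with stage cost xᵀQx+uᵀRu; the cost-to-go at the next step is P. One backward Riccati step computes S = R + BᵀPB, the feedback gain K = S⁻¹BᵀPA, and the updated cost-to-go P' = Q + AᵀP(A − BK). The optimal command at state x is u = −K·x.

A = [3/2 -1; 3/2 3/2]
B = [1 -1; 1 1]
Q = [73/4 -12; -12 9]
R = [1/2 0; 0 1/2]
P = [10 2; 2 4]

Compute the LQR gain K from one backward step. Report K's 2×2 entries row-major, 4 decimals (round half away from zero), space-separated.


1.4502 0.2180 -0.0284 1.1722

BᵀP = [12.0000 6.0000; -8.0000 2.0000]
S = R + BᵀPB = [1/2 0; 0 1/2] + [18.0000 -6.0000; -6.0000 10.0000] = [18.5000 -6.0000; -6.0000 10.5000]
BᵀPA = [27.0000 -3.0000; -9.0000 11.0000]
K = S⁻¹·BᵀPA = [1.4502 0.2180; -0.0284 1.1722]
A−BK = [0.0213 -0.0458; 0.0782 0.1098]
AᵀP(A−BK) = [1.0877 0.1635; 0.1635 0.7599]
P' = Q + AᵀP(A−BK) = [19.3377 -11.8365; -11.8365 9.7599]
tr(P') = 29.0976


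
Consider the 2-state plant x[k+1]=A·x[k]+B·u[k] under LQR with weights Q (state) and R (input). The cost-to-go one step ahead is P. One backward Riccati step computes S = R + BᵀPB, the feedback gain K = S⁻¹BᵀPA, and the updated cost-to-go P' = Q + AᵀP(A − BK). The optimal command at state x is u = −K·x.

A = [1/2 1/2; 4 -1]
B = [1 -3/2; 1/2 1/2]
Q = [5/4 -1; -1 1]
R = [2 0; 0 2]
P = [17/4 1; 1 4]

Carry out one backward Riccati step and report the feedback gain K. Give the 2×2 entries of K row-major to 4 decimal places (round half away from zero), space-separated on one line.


2.5786 -0.4403 1.2264 -0.5346

BᵀP = [4.7500 3.0000; -5.8750 0.5000]
S = R + BᵀPB = [2 0; 0 2] + [6.2500 -5.6250; -5.6250 9.0625] = [8.2500 -5.6250; -5.6250 11.0625]
BᵀPA = [14.3750 -0.6250; -0.9375 -3.4375]
K = S⁻¹·BᵀPA = [2.5786 -0.4403; 1.2264 -0.5346]
A−BK = [-0.2390 0.1384; 2.0975 -0.5126]
AᵀP(A−BK) = [33.1447 -7.6101; -7.6101 1.9497]
P' = Q + AᵀP(A−BK) = [34.3947 -8.6101; -8.6101 2.9497]
tr(P') = 37.3443


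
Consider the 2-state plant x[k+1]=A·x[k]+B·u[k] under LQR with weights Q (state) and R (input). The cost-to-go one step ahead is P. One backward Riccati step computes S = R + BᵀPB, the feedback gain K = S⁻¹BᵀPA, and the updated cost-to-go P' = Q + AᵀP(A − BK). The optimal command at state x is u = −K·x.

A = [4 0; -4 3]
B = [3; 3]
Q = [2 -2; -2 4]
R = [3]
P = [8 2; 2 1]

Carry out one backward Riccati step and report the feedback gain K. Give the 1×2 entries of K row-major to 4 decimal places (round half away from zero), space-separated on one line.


0.7000 0.2250

BᵀP = [30.0000 9.0000]
S = R + BᵀPB = [3] + [117.0000] = [120.0000]
BᵀPA = [84.0000 27.0000]
K = S⁻¹·BᵀPA = [0.7000 0.2250]
A−BK = [1.9000 -0.6750; -6.1000 2.3250]
AᵀP(A−BK) = [21.2000 -6.9000; -6.9000 2.9250]
P' = Q + AᵀP(A−BK) = [23.2000 -8.9000; -8.9000 6.9250]
tr(P') = 30.1250


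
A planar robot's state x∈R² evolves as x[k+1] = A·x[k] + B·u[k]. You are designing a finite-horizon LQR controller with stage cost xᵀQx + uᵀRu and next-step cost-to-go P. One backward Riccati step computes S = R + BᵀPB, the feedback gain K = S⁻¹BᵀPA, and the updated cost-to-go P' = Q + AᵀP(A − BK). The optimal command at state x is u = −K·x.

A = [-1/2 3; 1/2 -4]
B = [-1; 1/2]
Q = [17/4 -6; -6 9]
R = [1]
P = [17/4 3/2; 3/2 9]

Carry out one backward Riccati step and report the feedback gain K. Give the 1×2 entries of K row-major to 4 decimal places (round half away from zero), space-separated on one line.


BᵀP = [-3.5000 3.0000]
S = R + BᵀPB = [1] + [5.0000] = [6.0000]
BᵀPA = [3.2500 -22.5000]
K = S⁻¹·BᵀPA = [0.5417 -3.7500]
A−BK = [0.0417 -0.7500; 0.2292 -2.1250]
AᵀP(A−BK) = [0.8021 -6.9375; -6.9375 61.8750]
P' = Q + AᵀP(A−BK) = [5.0521 -12.9375; -12.9375 70.8750]
tr(P') = 75.9271

0.5417 -3.7500


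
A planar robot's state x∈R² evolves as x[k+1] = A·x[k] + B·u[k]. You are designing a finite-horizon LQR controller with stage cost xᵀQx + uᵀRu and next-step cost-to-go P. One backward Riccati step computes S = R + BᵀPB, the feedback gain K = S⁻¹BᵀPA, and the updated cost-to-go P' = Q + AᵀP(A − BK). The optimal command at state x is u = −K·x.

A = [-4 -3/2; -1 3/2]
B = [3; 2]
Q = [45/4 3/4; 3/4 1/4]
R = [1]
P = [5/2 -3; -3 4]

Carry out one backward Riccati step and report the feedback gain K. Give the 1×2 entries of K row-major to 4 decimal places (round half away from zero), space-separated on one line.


-1.4286 -1.0714

BᵀP = [1.5000 -1.0000]
S = R + BᵀPB = [1] + [2.5000] = [3.5000]
BᵀPA = [-5.0000 -3.7500]
K = S⁻¹·BᵀPA = [-1.4286 -1.0714]
A−BK = [0.2857 1.7143; 1.8571 3.6429]
AᵀP(A−BK) = [12.8571 17.1429; 17.1429 24.1071]
P' = Q + AᵀP(A−BK) = [24.1071 17.8929; 17.8929 24.3571]
tr(P') = 48.4643


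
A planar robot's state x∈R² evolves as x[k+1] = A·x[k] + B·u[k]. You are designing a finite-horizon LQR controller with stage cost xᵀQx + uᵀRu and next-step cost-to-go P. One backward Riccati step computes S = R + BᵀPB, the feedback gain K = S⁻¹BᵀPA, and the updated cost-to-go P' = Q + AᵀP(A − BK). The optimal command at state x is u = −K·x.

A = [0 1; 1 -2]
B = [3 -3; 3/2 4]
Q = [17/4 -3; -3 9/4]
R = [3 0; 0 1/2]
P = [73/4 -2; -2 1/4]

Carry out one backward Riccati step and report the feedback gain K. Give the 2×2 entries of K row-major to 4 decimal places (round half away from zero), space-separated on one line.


BᵀP = [51.7500 -5.6250; -62.7500 7.0000]
S = R + BᵀPB = [3 0; 0 1/2] + [146.8125 -177.7500; -177.7500 216.2500] = [149.8125 -177.7500; -177.7500 216.7500]
BᵀPA = [-5.6250 63.0000; 7.0000 -76.7500]
K = S⁻¹·BᵀPA = [0.0285 0.0148; 0.0557 -0.3420]
A−BK = [0.0815 -0.0702; 0.7343 -0.6542]
AᵀP(A−BK) = [0.0206 -0.0230; -0.0230 0.0724]
P' = Q + AᵀP(A−BK) = [4.2706 -3.0230; -3.0230 2.3224]
tr(P') = 6.5930

0.0285 0.0148 0.0557 -0.3420


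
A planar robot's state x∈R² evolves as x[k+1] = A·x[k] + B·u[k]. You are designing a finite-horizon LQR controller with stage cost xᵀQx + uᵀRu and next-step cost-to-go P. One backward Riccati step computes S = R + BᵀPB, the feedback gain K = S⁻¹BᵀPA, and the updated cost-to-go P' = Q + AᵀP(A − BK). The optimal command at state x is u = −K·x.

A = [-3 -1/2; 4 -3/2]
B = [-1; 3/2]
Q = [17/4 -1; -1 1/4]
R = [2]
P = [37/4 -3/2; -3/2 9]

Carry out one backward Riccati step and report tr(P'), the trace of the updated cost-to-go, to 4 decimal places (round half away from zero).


BᵀP = [-11.5000 15.0000]
S = R + BᵀPB = [2] + [34.0000] = [36.0000]
BᵀPA = [94.5000 -16.7500]
K = S⁻¹·BᵀPA = [2.6250 -0.4653]
A−BK = [-0.3750 -0.9653; 0.0625 -0.8021]
AᵀP(A−BK) = [15.1875 0.0938; 0.0938 12.5191]
P' = Q + AᵀP(A−BK) = [19.4375 -0.9063; -0.9063 12.7691]
tr(P') = 32.2066

32.2066


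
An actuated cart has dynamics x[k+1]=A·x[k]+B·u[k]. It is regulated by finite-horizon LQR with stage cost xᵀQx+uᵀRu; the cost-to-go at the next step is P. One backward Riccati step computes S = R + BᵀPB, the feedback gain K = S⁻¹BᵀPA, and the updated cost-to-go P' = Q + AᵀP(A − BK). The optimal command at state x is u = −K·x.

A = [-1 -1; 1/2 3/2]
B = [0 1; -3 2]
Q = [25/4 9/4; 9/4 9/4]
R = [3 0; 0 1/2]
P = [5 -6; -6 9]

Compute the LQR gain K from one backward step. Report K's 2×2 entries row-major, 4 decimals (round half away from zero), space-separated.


BᵀP = [18.0000 -27.0000; -7.0000 12.0000]
S = R + BᵀPB = [3 0; 0 1/2] + [81.0000 -36.0000; -36.0000 17.0000] = [84.0000 -36.0000; -36.0000 17.5000]
BᵀPA = [-31.5000 -58.5000; 13.0000 25.0000]
K = S⁻¹·BᵀPA = [-0.4784 -0.7112; -0.2414 -0.0345]
A−BK = [-0.7586 -0.9655; -0.4526 -0.5647]
AᵀP(A−BK) = [1.3168 1.7953; 1.7953 2.5065]
P' = Q + AᵀP(A−BK) = [7.5668 4.0453; 4.0453 4.7565]
tr(P') = 12.3233

-0.4784 -0.7112 -0.2414 -0.0345


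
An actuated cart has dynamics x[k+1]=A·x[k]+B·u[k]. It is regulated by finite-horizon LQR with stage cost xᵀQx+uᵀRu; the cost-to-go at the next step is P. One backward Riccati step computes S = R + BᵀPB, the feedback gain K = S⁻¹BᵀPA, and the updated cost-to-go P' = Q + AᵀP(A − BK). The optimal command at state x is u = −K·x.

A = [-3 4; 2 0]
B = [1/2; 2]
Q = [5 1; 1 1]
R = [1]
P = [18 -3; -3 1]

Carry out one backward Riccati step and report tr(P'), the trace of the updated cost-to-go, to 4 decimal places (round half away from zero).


BᵀP = [3.0000 0.5000]
S = R + BᵀPB = [1] + [2.5000] = [3.5000]
BᵀPA = [-8.0000 12.0000]
K = S⁻¹·BᵀPA = [-2.2857 3.4286]
A−BK = [-1.8571 2.2857; 6.5714 -6.8571]
AᵀP(A−BK) = [183.7143 -212.5714; -212.5714 246.8571]
P' = Q + AᵀP(A−BK) = [188.7143 -211.5714; -211.5714 247.8571]
tr(P') = 436.5714

436.5714


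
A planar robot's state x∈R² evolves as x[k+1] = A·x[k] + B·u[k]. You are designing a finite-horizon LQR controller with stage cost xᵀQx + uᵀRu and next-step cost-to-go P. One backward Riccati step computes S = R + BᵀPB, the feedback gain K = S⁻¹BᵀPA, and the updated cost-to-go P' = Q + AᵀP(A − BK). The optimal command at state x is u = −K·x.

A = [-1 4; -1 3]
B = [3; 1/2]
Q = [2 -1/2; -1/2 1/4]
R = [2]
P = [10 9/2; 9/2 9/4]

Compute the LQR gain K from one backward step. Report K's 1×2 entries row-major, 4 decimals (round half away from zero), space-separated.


-0.4420 1.6299

BᵀP = [32.2500 14.6250]
S = R + BᵀPB = [2] + [104.0625] = [106.0625]
BᵀPA = [-46.8750 172.8750]
K = S⁻¹·BᵀPA = [-0.4420 1.6299]
A−BK = [0.3259 -0.8898; -0.7790 2.1850]
AᵀP(A−BK) = [0.5333 -1.8468; -1.8468 6.4750]
P' = Q + AᵀP(A−BK) = [2.5333 -2.3468; -2.3468 6.7250]
tr(P') = 9.2582


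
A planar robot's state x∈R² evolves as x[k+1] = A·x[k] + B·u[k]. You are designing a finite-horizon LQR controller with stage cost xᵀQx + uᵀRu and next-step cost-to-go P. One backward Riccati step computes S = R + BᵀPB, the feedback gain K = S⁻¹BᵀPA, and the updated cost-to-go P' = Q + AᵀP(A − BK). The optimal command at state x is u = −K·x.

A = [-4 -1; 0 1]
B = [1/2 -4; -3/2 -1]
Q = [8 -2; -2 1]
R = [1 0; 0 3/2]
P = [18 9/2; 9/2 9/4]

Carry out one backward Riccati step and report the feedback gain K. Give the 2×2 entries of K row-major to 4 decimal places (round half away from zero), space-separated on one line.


BᵀP = [2.2500 -1.1250; -76.5000 -20.2500]
S = R + BᵀPB = [1 0; 0 3/2] + [2.8125 -7.8750; -7.8750 326.2500] = [3.8125 -7.8750; -7.8750 327.7500]
BᵀPA = [-9.0000 -3.3750; 306.0000 56.2500]
K = S⁻¹·BᵀPA = [-0.4547 -0.5585; 0.9227 0.1582]
A−BK = [-0.0818 -0.0879; 0.2406 0.3205]
AᵀP(A−BK) = [1.5574 0.5627; 0.5627 0.4661]
P' = Q + AᵀP(A−BK) = [9.5574 -1.4373; -1.4373 1.4661]
tr(P') = 11.0235

-0.4547 -0.5585 0.9227 0.1582


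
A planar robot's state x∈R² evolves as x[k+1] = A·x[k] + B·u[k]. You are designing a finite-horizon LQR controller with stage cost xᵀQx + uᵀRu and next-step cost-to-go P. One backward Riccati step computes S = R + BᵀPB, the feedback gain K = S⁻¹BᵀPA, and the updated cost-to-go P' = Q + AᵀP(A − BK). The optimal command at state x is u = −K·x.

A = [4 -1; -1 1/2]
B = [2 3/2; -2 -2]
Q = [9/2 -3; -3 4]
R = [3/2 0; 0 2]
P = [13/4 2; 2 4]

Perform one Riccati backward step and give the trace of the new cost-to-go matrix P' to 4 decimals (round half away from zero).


BᵀP = [2.5000 -4.0000; 0.8750 -5.0000]
S = R + BᵀPB = [3/2 0; 0 2] + [13.0000 11.7500; 11.7500 11.3125] = [14.5000 11.7500; 11.7500 13.3125]
BᵀPA = [14.0000 -4.5000; 8.5000 -3.3750]
K = S⁻¹·BᵀPA = [1.5736 -0.3684; -0.7504 0.0716]
A−BK = [1.9784 -0.3707; 0.6464 -0.0935]
AᵀP(A−BK) = [24.3479 -4.4514; -4.4514 0.8340]
P' = Q + AᵀP(A−BK) = [28.8479 -7.4514; -7.4514 4.8340]
tr(P') = 33.6819

33.6819


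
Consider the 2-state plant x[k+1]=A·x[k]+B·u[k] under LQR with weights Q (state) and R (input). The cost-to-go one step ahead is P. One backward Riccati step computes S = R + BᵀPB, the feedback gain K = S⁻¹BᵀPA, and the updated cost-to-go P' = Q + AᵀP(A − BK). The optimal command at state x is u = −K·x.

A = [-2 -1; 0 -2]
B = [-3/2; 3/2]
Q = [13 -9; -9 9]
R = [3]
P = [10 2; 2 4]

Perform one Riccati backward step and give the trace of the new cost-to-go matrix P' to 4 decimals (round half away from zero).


BᵀP = [-12.0000 3.0000]
S = R + BᵀPB = [3] + [22.5000] = [25.5000]
BᵀPA = [24.0000 6.0000]
K = S⁻¹·BᵀPA = [0.9412 0.2353]
A−BK = [-0.5882 -0.6471; -1.4118 -2.3529]
AᵀP(A−BK) = [17.4118 22.3529; 22.3529 32.5882]
P' = Q + AᵀP(A−BK) = [30.4118 13.3529; 13.3529 41.5882]
tr(P') = 72.0000

72.0000


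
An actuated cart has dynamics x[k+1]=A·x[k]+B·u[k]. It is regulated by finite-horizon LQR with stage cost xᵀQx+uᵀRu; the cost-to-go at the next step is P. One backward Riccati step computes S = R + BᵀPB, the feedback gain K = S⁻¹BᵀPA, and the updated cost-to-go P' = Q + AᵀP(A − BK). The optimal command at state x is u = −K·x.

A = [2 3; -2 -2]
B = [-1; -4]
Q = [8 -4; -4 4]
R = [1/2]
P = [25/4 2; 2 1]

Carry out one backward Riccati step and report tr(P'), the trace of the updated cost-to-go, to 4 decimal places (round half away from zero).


BᵀP = [-14.2500 -6.0000]
S = R + BᵀPB = [1/2] + [38.2500] = [38.7500]
BᵀPA = [-16.5000 -30.7500]
K = S⁻¹·BᵀPA = [-0.4258 -0.7935]
A−BK = [1.5742 2.2065; -3.7032 -5.1742]
AᵀP(A−BK) = [5.9742 8.4065; 8.4065 11.8484]
P' = Q + AᵀP(A−BK) = [13.9742 4.4065; 4.4065 15.8484]
tr(P') = 29.8226

29.8226


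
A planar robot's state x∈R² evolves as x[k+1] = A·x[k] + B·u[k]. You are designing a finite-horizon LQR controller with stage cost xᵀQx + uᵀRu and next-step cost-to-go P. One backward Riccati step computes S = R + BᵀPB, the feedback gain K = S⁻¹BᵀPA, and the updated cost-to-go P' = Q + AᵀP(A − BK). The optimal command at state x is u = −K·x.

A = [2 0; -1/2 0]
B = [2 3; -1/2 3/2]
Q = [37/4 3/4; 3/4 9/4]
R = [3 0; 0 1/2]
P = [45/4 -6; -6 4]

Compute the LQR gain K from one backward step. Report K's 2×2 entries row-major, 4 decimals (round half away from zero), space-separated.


BᵀP = [25.5000 -14.0000; 24.7500 -12.0000]
S = R + BᵀPB = [3 0; 0 1/2] + [58.0000 55.5000; 55.5000 56.2500] = [61.0000 55.5000; 55.5000 56.7500]
BᵀPA = [58.0000 0.0000; 55.5000 0.0000]
K = S⁻¹·BᵀPA = [0.5537 0.0000; 0.4364 0.0000]
A−BK = [-0.4168 0.0000; -0.8778 0.0000]
AᵀP(A−BK) = [1.6612 0.0000; 0.0000 0.0000]
P' = Q + AᵀP(A−BK) = [10.9112 0.7500; 0.7500 2.2500]
tr(P') = 13.1612

0.5537 0.0000 0.4364 0.0000


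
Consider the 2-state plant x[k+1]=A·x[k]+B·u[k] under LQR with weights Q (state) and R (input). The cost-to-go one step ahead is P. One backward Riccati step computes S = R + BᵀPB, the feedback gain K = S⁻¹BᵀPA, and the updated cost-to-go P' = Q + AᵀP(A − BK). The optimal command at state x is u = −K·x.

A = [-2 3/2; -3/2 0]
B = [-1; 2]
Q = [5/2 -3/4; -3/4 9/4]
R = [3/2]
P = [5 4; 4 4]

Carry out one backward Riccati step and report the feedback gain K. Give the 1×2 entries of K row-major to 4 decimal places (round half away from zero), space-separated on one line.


-1.8462 0.6923

BᵀP = [3.0000 4.0000]
S = R + BᵀPB = [3/2] + [5.0000] = [6.5000]
BᵀPA = [-12.0000 4.5000]
K = S⁻¹·BᵀPA = [-1.8462 0.6923]
A−BK = [-3.8462 2.1923; 2.1923 -1.3846]
AᵀP(A−BK) = [30.8462 -15.6923; -15.6923 8.1346]
P' = Q + AᵀP(A−BK) = [33.3462 -16.4423; -16.4423 10.3846]
tr(P') = 43.7308


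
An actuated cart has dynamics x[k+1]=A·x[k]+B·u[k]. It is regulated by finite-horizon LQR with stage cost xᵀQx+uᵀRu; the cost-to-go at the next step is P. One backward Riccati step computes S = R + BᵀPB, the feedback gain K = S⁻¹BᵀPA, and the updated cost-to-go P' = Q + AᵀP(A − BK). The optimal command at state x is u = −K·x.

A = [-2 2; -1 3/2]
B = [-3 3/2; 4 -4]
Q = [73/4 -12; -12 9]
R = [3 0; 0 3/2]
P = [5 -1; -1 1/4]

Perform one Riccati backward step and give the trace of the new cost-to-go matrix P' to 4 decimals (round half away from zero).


29.1504

BᵀP = [-19.0000 4.0000; 11.5000 -2.5000]
S = R + BᵀPB = [3 0; 0 3/2] + [73.0000 -44.5000; -44.5000 27.2500] = [76.0000 -44.5000; -44.5000 28.7500]
BᵀPA = [34.0000 -32.0000; -20.5000 19.2500]
K = S⁻¹·BᵀPA = [0.3187 -0.3095; -0.2198 0.1905]
A−BK = [-0.7143 0.7857; -3.1538 3.5000]
AᵀP(A−BK) = [0.9093 -0.9464; -0.9464 0.9911]
P' = Q + AᵀP(A−BK) = [19.1593 -12.9464; -12.9464 9.9911]
tr(P') = 29.1504


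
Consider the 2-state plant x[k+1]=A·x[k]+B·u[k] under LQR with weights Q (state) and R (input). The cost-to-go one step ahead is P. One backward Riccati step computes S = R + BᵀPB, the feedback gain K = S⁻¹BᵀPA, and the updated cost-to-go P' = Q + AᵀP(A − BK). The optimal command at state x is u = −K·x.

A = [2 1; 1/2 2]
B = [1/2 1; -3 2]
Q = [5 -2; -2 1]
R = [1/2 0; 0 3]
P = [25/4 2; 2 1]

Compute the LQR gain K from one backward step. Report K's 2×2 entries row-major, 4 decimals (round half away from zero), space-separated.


BᵀP = [-2.8750 -2.0000; 10.2500 4.0000]
S = R + BᵀPB = [1/2 0; 0 3] + [4.5625 -6.8750; -6.8750 18.2500] = [5.0625 -6.8750; -6.8750 21.2500]
BᵀPA = [-6.7500 -6.8750; 22.5000 18.2500]
K = S⁻¹·BᵀPA = [0.1865 -0.3420; 1.1192 0.7482]
A−BK = [0.7876 0.4228; -1.1788 -0.5223]
AᵀP(A−BK) = [5.3277 3.3575; 3.3575 2.2446]
P' = Q + AᵀP(A−BK) = [10.3277 1.3575; 1.3575 3.2446]
tr(P') = 13.5723

0.1865 -0.3420 1.1192 0.7482


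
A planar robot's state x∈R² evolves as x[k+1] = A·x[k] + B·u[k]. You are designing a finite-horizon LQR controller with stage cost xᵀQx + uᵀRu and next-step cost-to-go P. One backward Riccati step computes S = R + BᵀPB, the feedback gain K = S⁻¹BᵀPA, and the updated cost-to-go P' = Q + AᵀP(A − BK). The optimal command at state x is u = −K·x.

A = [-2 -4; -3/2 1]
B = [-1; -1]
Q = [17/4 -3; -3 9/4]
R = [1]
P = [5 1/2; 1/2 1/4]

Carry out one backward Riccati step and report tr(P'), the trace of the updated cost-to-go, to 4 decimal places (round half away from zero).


23.7500

BᵀP = [-5.5000 -0.7500]
S = R + BᵀPB = [1] + [6.2500] = [7.2500]
BᵀPA = [12.1250 21.2500]
K = S⁻¹·BᵀPA = [1.6724 2.9310]
A−BK = [-0.3276 -1.0690; 0.1724 3.9310]
AᵀP(A−BK) = [3.2845 6.0862; 6.0862 13.9655]
P' = Q + AᵀP(A−BK) = [7.5345 3.0862; 3.0862 16.2155]
tr(P') = 23.7500


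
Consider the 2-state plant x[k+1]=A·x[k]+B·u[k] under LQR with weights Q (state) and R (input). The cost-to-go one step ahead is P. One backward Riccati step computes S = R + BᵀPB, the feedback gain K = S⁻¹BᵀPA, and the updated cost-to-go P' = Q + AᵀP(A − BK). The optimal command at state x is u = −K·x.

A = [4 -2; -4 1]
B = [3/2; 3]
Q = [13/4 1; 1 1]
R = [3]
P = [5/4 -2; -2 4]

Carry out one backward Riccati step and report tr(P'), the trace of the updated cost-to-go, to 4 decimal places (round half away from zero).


BᵀP = [-4.1250 9.0000]
S = R + BᵀPB = [3] + [20.8125] = [23.8125]
BᵀPA = [-52.5000 17.2500]
K = S⁻¹·BᵀPA = [-2.2047 0.7244]
A−BK = [7.3071 -3.0866; 2.6142 -1.1732]
AᵀP(A−BK) = [32.2520 -11.9685; -11.9685 4.5039]
P' = Q + AᵀP(A−BK) = [35.5020 -10.9685; -10.9685 5.5039]
tr(P') = 41.0059

41.0059


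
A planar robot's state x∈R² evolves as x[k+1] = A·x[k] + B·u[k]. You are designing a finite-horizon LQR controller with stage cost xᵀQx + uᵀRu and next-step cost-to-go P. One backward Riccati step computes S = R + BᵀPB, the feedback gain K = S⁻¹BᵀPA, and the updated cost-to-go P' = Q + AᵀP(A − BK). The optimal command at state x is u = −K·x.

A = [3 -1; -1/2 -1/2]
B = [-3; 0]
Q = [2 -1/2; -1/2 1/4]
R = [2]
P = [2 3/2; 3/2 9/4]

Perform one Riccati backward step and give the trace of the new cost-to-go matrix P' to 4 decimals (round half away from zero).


BᵀP = [-6.0000 -4.5000]
S = R + BᵀPB = [2] + [18.0000] = [20.0000]
BᵀPA = [-15.7500 8.2500]
K = S⁻¹·BᵀPA = [-0.7875 0.4125]
A−BK = [0.6375 0.2375; -0.5000 -0.5000]
AᵀP(A−BK) = [1.6594 -0.4406; -0.4406 0.6594]
P' = Q + AᵀP(A−BK) = [3.6594 -0.9406; -0.9406 0.9094]
tr(P') = 4.5688

4.5688


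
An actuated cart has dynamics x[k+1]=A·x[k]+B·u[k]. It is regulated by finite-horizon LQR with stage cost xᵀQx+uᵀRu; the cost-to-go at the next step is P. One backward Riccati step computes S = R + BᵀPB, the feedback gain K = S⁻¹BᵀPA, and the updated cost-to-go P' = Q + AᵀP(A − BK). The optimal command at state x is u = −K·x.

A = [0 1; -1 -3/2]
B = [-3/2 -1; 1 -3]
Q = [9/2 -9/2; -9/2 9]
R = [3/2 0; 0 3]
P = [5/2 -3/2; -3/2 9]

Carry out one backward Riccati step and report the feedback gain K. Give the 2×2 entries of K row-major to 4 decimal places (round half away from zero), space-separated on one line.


-0.1846 -0.7219 0.2611 0.2539

BᵀP = [-5.2500 11.2500; 2.0000 -25.5000]
S = R + BᵀPB = [3/2 0; 0 3] + [19.1250 -28.5000; -28.5000 74.5000] = [20.6250 -28.5000; -28.5000 77.5000]
BᵀPA = [-11.2500 -22.1250; 25.5000 40.2500]
K = S⁻¹·BᵀPA = [-0.1846 -0.7219; 0.2611 0.2539]
A−BK = [-0.0157 0.1710; -0.0320 -0.0165]
AᵀP(A−BK) = [0.2640 0.4046; 0.4046 1.0591]
P' = Q + AᵀP(A−BK) = [4.7640 -4.0954; -4.0954 10.0591]
tr(P') = 14.8231


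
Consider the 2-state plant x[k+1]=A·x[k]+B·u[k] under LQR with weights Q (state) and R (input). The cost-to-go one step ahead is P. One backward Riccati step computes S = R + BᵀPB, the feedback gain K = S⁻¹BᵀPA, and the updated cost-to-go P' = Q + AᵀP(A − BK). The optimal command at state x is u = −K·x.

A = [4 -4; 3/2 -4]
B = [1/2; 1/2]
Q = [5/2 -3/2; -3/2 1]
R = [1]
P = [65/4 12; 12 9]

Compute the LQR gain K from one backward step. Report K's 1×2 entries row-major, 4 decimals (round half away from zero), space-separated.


5.4272 -7.3991

BᵀP = [14.1250 10.5000]
S = R + BᵀPB = [1] + [12.3125] = [13.3125]
BᵀPA = [72.2500 -98.5000]
K = S⁻¹·BᵀPA = [5.4272 -7.3991]
A−BK = [1.2864 -0.3005; -1.2136 -0.3005]
AᵀP(A−BK) = [32.1326 -43.4178; -43.4178 59.1925]
P' = Q + AᵀP(A−BK) = [34.6326 -44.9178; -44.9178 60.1925]
tr(P') = 94.8251


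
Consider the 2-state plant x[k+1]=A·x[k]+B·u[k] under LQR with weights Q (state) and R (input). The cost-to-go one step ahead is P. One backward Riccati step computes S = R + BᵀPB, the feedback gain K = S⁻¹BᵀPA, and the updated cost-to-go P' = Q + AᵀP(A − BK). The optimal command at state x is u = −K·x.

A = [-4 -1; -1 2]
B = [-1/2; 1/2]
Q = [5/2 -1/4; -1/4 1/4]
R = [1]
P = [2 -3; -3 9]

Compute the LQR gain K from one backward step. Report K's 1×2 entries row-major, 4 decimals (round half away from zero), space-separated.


BᵀP = [-2.5000 6.0000]
S = R + BᵀPB = [1] + [4.2500] = [5.2500]
BᵀPA = [4.0000 14.5000]
K = S⁻¹·BᵀPA = [0.7619 2.7619]
A−BK = [-3.6190 0.3810; -1.3810 0.6190]
AᵀP(A−BK) = [13.9524 -0.0476; -0.0476 9.9524]
P' = Q + AᵀP(A−BK) = [16.4524 -0.2976; -0.2976 10.2024]
tr(P') = 26.6548

0.7619 2.7619


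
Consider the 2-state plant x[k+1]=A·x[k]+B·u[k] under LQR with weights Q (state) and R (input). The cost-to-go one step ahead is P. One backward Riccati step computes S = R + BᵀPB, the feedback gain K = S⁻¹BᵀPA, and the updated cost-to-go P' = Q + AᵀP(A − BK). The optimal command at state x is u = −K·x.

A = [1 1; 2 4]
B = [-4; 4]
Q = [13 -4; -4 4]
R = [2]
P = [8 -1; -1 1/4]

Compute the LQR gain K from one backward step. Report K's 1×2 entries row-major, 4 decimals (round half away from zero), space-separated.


-0.1566 -0.0964

BᵀP = [-36.0000 5.0000]
S = R + BᵀPB = [2] + [164.0000] = [166.0000]
BᵀPA = [-26.0000 -16.0000]
K = S⁻¹·BᵀPA = [-0.1566 -0.0964]
A−BK = [0.3735 0.6145; 2.6265 4.3855]
AᵀP(A−BK) = [0.9277 1.4940; 1.4940 2.4578]
P' = Q + AᵀP(A−BK) = [13.9277 -2.5060; -2.5060 6.4578]
tr(P') = 20.3855


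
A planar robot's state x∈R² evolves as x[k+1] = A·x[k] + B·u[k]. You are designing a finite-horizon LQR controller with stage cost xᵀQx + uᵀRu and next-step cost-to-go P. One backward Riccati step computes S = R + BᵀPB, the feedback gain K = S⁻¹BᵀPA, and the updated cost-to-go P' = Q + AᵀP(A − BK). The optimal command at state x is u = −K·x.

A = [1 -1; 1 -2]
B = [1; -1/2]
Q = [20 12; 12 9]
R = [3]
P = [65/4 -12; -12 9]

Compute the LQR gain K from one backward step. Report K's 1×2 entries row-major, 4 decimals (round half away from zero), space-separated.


BᵀP = [22.2500 -16.5000]
S = R + BᵀPB = [3] + [30.5000] = [33.5000]
BᵀPA = [5.7500 10.7500]
K = S⁻¹·BᵀPA = [0.1716 0.3209]
A−BK = [0.8284 -1.3209; 1.0858 -1.8396]
AᵀP(A−BK) = [0.2631 -0.0951; -0.0951 0.8004]
P' = Q + AᵀP(A−BK) = [20.2631 11.9049; 11.9049 9.8004]
tr(P') = 30.0634

0.1716 0.3209


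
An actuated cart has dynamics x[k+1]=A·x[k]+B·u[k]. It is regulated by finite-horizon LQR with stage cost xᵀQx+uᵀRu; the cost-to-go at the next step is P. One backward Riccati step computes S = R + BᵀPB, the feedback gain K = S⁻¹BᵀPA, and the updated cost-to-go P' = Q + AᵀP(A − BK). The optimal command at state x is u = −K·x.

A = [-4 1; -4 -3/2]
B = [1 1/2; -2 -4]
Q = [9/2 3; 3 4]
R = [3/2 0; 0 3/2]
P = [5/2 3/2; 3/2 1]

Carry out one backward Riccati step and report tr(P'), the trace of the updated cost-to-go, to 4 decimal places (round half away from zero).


28.0454

BᵀP = [-0.5000 -0.5000; -4.7500 -3.2500]
S = R + BᵀPB = [3/2 0; 0 3/2] + [0.5000 1.7500; 1.7500 10.6250] = [2.0000 1.7500; 1.7500 12.1250]
BᵀPA = [4.0000 0.2500; 32.0000 0.1250]
K = S⁻¹·BᵀPA = [-0.3540 0.1327; 2.6903 -0.0088]
A−BK = [-4.9912 0.8717; 6.0531 -1.2699]
AᵀP(A−BK) = [19.3274 -1.2478; -1.2478 0.2179]
P' = Q + AᵀP(A−BK) = [23.8274 1.7522; 1.7522 4.2179]
tr(P') = 28.0454


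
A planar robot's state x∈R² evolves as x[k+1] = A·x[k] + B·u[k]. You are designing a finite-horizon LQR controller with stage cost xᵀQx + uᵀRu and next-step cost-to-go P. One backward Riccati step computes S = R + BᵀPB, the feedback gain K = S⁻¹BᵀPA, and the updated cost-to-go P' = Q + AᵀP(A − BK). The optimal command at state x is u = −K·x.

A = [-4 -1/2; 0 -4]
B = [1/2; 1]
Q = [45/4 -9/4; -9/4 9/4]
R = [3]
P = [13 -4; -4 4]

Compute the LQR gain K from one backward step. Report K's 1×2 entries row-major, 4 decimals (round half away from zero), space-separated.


BᵀP = [2.5000 2.0000]
S = R + BᵀPB = [3] + [3.2500] = [6.2500]
BᵀPA = [-10.0000 -9.2500]
K = S⁻¹·BᵀPA = [-1.6000 -1.4800]
A−BK = [-3.2000 0.2400; 1.6000 -2.5200]
AᵀP(A−BK) = [192.0000 -52.8000; -52.8000 37.5600]
P' = Q + AᵀP(A−BK) = [203.2500 -55.0500; -55.0500 39.8100]
tr(P') = 243.0600

-1.6000 -1.4800


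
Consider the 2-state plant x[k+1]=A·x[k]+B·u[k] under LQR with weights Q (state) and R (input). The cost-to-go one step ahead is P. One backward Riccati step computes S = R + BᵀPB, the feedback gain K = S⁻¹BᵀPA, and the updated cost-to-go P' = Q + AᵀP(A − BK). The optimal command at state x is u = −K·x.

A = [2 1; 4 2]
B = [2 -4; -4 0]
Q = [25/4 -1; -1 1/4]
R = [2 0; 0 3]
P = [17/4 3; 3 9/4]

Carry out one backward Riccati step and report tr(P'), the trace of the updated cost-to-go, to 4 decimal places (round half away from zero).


12.0066

BᵀP = [-3.5000 -3.0000; -17.0000 -12.0000]
S = R + BᵀPB = [2 0; 0 3] + [5.0000 14.0000; 14.0000 68.0000] = [7.0000 14.0000; 14.0000 71.0000]
BᵀPA = [-19.0000 -9.5000; -82.0000 -41.0000]
K = S⁻¹·BᵀPA = [-0.6678 -0.3339; -1.0233 -0.5116]
A−BK = [-0.7575 -0.3787; 1.3289 0.6645]
AᵀP(A−BK) = [4.4053 2.2027; 2.2027 1.1013]
P' = Q + AᵀP(A−BK) = [10.6553 1.2027; 1.2027 1.3513]
tr(P') = 12.0066


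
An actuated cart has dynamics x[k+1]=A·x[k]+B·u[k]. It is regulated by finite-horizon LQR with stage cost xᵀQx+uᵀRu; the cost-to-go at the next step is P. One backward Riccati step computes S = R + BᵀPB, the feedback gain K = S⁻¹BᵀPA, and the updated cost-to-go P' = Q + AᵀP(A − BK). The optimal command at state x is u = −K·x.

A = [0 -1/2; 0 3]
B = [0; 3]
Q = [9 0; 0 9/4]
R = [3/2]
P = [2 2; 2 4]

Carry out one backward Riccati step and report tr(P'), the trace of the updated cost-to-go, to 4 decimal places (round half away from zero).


BᵀP = [6.0000 12.0000]
S = R + BᵀPB = [3/2] + [36.0000] = [37.5000]
BᵀPA = [0.0000 33.0000]
K = S⁻¹·BᵀPA = [0.0000 0.8800]
A−BK = [0.0000 -0.5000; 0.0000 0.3600]
AᵀP(A−BK) = [0.0000 0.0000; 0.0000 1.4600]
P' = Q + AᵀP(A−BK) = [9.0000 0.0000; 0.0000 3.7100]
tr(P') = 12.7100

12.7100


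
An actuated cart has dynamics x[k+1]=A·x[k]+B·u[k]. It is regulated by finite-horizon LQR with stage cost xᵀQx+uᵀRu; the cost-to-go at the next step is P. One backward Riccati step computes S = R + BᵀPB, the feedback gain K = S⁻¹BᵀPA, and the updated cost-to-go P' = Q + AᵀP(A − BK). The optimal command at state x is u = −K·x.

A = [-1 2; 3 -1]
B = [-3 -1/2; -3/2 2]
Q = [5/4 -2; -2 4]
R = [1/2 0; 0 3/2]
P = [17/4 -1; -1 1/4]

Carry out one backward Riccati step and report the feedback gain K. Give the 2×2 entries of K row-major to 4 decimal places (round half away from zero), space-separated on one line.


0.5740 -0.7779 0.1587 -0.1421

BᵀP = [-11.2500 2.6250; -4.1250 1.0000]
S = R + BᵀPB = [1/2 0; 0 3/2] + [29.8125 10.8750; 10.8750 4.0625] = [30.3125 10.8750; 10.8750 5.5625]
BᵀPA = [19.1250 -25.1250; 7.1250 -9.2500]
K = S⁻¹·BᵀPA = [0.5740 -0.7779; 0.1587 -0.1421]
A−BK = [0.8013 -0.4047; 3.5435 -1.8825]
AᵀP(A−BK) = [0.3917 -0.3605; -0.3605 0.3912]
P' = Q + AᵀP(A−BK) = [1.6417 -2.3605; -2.3605 4.3912]
tr(P') = 6.0328


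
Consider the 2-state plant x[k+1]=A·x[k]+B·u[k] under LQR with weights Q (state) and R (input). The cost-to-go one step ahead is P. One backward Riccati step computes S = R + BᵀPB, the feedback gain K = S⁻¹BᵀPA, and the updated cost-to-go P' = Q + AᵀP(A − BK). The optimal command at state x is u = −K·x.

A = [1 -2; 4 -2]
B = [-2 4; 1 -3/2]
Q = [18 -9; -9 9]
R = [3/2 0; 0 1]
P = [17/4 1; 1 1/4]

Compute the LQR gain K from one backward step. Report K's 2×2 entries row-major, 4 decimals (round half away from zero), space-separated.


BᵀP = [-7.5000 -1.7500; 15.5000 3.6250]
S = R + BᵀPB = [3/2 0; 0 1] + [13.2500 -27.3750; -27.3750 56.5625] = [14.7500 -27.3750; -27.3750 57.5625]
BᵀPA = [-14.5000 18.5000; 30.0000 -38.2500]
K = S⁻¹·BᵀPA = [-0.1345 0.1787; 0.4572 -0.5795]
A−BK = [-1.0978 0.6754; 4.8203 -3.0480]
AᵀP(A−BK) = [0.5835 -0.5235; -0.5235 0.5278]
P' = Q + AᵀP(A−BK) = [18.5835 -9.5235; -9.5235 9.5278]
tr(P') = 28.1112

-0.1345 0.1787 0.4572 -0.5795


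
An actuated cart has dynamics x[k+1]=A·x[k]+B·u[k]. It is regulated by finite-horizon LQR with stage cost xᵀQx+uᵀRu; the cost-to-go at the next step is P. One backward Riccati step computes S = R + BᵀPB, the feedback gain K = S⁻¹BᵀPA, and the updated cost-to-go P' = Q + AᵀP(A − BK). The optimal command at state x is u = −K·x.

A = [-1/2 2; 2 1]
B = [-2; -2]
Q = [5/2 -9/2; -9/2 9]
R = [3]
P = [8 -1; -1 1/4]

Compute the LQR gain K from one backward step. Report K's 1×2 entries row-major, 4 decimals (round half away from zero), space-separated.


0.3571 -0.9464

BᵀP = [-14.0000 1.5000]
S = R + BᵀPB = [3] + [25.0000] = [28.0000]
BᵀPA = [10.0000 -26.5000]
K = S⁻¹·BᵀPA = [0.3571 -0.9464]
A−BK = [0.2143 0.1071; 2.7143 -0.8929]
AᵀP(A−BK) = [1.4286 -1.5357; -1.5357 3.1696]
P' = Q + AᵀP(A−BK) = [3.9286 -6.0357; -6.0357 12.1696]
tr(P') = 16.0982


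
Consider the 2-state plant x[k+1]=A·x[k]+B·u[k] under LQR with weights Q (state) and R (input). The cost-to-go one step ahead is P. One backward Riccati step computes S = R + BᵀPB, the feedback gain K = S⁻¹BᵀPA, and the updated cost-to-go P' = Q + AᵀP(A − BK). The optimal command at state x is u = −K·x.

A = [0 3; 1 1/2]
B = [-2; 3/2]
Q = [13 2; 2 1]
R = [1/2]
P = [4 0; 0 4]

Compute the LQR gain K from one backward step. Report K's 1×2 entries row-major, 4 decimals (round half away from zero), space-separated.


0.2353 -0.8235

BᵀP = [-8.0000 6.0000]
S = R + BᵀPB = [1/2] + [25.0000] = [25.5000]
BᵀPA = [6.0000 -21.0000]
K = S⁻¹·BᵀPA = [0.2353 -0.8235]
A−BK = [0.4706 1.3529; 0.6471 1.7353]
AᵀP(A−BK) = [2.5882 6.9412; 6.9412 19.7059]
P' = Q + AᵀP(A−BK) = [15.5882 8.9412; 8.9412 20.7059]
tr(P') = 36.2941


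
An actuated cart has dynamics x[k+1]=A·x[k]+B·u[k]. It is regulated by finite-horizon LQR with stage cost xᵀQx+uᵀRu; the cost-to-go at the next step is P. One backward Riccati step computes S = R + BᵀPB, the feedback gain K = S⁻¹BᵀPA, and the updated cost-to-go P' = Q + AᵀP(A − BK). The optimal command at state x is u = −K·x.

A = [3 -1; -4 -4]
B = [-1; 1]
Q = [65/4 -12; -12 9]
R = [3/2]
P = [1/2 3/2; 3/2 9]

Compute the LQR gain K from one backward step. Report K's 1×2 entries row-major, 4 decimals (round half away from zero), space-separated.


-3.3750 -3.8750

BᵀP = [1.0000 7.5000]
S = R + BᵀPB = [3/2] + [6.5000] = [8.0000]
BᵀPA = [-27.0000 -31.0000]
K = S⁻¹·BᵀPA = [-3.3750 -3.8750]
A−BK = [-0.3750 -4.8750; -0.6250 -0.1250]
AᵀP(A−BK) = [21.3750 25.8750; 25.8750 36.3750]
P' = Q + AᵀP(A−BK) = [37.6250 13.8750; 13.8750 45.3750]
tr(P') = 83.0000


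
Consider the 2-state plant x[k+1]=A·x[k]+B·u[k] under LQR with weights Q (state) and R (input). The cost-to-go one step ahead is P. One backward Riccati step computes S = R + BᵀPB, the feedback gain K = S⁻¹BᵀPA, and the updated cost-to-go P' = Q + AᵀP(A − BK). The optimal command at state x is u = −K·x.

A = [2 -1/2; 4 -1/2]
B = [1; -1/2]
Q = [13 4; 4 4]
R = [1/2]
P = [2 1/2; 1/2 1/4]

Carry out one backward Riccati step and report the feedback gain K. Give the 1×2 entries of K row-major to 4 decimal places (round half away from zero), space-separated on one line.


BᵀP = [1.7500 0.3750]
S = R + BᵀPB = [1/2] + [1.5625] = [2.0625]
BᵀPA = [5.0000 -1.0625]
K = S⁻¹·BᵀPA = [2.4242 -0.5152]
A−BK = [-0.4242 0.0152; 5.2121 -0.7576]
AᵀP(A−BK) = [7.8788 -1.4242; -1.4242 0.2652]
P' = Q + AᵀP(A−BK) = [20.8788 2.5758; 2.5758 4.2652]
tr(P') = 25.1439

2.4242 -0.5152


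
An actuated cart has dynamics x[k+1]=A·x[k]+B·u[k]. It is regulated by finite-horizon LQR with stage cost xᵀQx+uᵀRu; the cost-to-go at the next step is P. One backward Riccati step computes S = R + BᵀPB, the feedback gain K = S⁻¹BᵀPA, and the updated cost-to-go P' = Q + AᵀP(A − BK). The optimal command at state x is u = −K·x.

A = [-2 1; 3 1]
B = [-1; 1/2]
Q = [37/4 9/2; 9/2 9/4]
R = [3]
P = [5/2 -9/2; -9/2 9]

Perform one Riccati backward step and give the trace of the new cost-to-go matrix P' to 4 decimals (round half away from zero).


48.7704

BᵀP = [-4.7500 9.0000]
S = R + BᵀPB = [3] + [9.2500] = [12.2500]
BᵀPA = [36.5000 4.2500]
K = S⁻¹·BᵀPA = [2.9796 0.3469]
A−BK = [0.9796 1.3469; 1.5102 0.8265]
AᵀP(A−BK) = [36.2449 4.8367; 4.8367 1.0255]
P' = Q + AᵀP(A−BK) = [45.4949 9.3367; 9.3367 3.2755]
tr(P') = 48.7704


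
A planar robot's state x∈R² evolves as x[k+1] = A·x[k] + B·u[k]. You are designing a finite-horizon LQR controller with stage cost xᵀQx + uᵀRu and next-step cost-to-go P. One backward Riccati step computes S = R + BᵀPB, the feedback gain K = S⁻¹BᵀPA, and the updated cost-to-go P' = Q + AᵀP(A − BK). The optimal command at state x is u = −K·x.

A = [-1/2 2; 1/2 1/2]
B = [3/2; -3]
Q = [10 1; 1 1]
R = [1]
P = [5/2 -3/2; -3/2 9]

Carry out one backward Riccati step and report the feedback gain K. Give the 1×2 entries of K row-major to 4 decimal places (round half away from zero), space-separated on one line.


-0.1854 0.0185

BᵀP = [8.2500 -29.2500]
S = R + BᵀPB = [1] + [100.1250] = [101.1250]
BᵀPA = [-18.7500 1.8750]
K = S⁻¹·BᵀPA = [-0.1854 0.0185]
A−BK = [-0.2219 1.9722; -0.0562 0.5556]
AᵀP(A−BK) = [0.1485 -1.0273; -1.0273 9.2152]
P' = Q + AᵀP(A−BK) = [10.1485 -0.0273; -0.0273 10.2152]
tr(P') = 20.3637
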